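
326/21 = 15 + 11/21 = 15.52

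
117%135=117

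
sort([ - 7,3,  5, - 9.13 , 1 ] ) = [  -  9.13, - 7, 1, 3,5]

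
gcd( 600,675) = 75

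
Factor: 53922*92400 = 4982392800 = 2^5*3^2*5^2*7^1 * 11^2 * 19^1*43^1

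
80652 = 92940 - 12288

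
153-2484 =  - 2331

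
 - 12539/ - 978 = 12539/978 = 12.82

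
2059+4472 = 6531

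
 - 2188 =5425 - 7613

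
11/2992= 1/272  =  0.00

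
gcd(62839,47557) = 1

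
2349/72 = 32+ 5/8 =32.62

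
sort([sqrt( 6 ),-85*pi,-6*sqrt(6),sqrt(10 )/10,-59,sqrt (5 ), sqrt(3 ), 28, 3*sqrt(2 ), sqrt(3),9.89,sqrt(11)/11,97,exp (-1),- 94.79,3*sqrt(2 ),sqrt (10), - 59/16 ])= [ - 85*pi,-94.79,-59, - 6*sqrt(  6 ),-59/16 , sqrt ( 11 )/11  ,  sqrt(10 ) /10 , exp(-1 ),sqrt( 3),sqrt(3),sqrt( 5 ), sqrt(6 ) , sqrt (10 ) , 3*sqrt(2 ),3 * sqrt(2) , 9.89,28,97 ]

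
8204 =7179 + 1025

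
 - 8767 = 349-9116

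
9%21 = 9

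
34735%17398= 17337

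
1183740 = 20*59187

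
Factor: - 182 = -2^1*7^1*13^1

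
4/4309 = 4/4309 = 0.00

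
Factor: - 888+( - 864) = - 2^3 * 3^1*73^1 = - 1752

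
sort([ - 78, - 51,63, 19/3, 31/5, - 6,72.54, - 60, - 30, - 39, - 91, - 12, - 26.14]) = [  -  91, - 78, - 60, - 51,-39,-30,  -  26.14, - 12,-6, 31/5,19/3,63,72.54 ] 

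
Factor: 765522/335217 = 2^1*3^1*19^( - 1) * 71^1*599^1*5881^( - 1) = 255174/111739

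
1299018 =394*3297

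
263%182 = 81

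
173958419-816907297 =  -  642948878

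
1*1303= 1303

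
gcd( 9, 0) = 9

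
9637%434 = 89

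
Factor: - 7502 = - 2^1*11^2*31^1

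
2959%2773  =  186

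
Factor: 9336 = 2^3*3^1 * 389^1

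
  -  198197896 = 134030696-332228592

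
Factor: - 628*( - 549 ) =344772 = 2^2*3^2 * 61^1 * 157^1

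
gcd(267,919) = 1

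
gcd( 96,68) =4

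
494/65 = 7 + 3/5 = 7.60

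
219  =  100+119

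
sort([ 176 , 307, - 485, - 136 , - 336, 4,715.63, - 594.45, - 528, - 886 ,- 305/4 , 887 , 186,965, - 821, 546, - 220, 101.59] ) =[  -  886, - 821,- 594.45, - 528 , - 485,-336, - 220, - 136 ,  -  305/4, 4, 101.59, 176, 186,307,546,715.63,887,965 ]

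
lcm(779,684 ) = 28044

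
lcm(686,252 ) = 12348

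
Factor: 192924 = 2^2 *3^2 * 23^1*233^1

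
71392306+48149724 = 119542030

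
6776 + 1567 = 8343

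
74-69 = 5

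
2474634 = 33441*74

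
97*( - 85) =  - 8245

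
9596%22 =4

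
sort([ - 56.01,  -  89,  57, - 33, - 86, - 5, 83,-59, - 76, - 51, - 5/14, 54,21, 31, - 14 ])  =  [ - 89, - 86, - 76, - 59, - 56.01,  -  51, - 33, - 14, - 5,  -  5/14, 21, 31,54, 57, 83]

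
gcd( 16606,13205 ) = 19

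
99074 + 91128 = 190202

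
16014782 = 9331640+6683142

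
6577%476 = 389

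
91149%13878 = 7881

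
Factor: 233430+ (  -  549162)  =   - 2^2  *3^1*83^1*317^1 = - 315732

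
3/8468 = 3/8468 = 0.00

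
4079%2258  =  1821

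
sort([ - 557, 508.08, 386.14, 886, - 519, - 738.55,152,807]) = [ - 738.55, - 557,  -  519,152, 386.14,508.08, 807,886]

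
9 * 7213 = 64917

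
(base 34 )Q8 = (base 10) 892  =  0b1101111100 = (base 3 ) 1020001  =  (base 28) 13o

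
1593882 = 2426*657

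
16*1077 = 17232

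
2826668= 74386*38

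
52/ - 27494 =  - 26/13747 = - 0.00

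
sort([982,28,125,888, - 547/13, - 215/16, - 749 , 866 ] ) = [ - 749,-547/13,-215/16,  28 , 125,866,888, 982 ] 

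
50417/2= 50417/2  =  25208.50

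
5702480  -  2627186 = 3075294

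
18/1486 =9/743 = 0.01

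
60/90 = 2/3 = 0.67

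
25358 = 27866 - 2508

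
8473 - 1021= 7452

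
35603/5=35603/5 = 7120.60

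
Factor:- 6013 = - 7^1 * 859^1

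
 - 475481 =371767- 847248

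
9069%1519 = 1474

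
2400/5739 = 800/1913 = 0.42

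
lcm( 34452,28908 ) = 2514996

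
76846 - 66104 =10742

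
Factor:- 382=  - 2^1*191^1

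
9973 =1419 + 8554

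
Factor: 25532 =2^2  *  13^1 * 491^1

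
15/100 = 3/20 = 0.15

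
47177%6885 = 5867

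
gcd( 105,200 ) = 5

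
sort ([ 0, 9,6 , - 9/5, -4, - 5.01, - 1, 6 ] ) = [ - 5.01, - 4, - 9/5, - 1, 0, 6,6 , 9 ]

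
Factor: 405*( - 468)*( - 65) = 12320100 =2^2*3^6* 5^2*13^2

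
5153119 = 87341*59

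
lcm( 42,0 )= 0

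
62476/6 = 10412 + 2/3 = 10412.67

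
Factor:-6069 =-3^1*7^1*17^2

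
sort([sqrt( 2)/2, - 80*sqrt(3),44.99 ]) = [ - 80 * sqrt( 3), sqrt(2 ) /2, 44.99 ]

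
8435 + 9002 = 17437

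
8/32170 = 4/16085 = 0.00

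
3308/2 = 1654 = 1654.00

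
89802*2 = 179604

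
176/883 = 176/883 = 0.20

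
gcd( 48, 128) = 16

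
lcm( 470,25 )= 2350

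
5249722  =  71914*73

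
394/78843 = 394/78843 = 0.00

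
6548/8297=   6548/8297 = 0.79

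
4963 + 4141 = 9104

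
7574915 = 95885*79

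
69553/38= 1830+13/38 =1830.34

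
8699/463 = 8699/463 = 18.79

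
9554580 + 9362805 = 18917385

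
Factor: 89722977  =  3^1*23^1*1300333^1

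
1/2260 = 1/2260 =0.00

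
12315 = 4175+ 8140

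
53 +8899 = 8952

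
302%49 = 8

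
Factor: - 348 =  - 2^2*3^1*29^1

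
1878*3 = 5634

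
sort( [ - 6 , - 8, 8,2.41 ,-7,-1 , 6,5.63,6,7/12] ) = [ - 8 , - 7, - 6, - 1,7/12, 2.41, 5.63,6, 6 , 8] 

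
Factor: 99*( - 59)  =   - 3^2 * 11^1 * 59^1 = - 5841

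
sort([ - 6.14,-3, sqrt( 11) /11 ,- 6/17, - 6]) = [ - 6.14, - 6, - 3,  -  6/17,sqrt( 11)/11 ]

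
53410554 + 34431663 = 87842217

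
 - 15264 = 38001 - 53265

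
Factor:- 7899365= - 5^1*1579873^1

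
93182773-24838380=68344393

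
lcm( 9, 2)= 18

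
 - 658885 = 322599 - 981484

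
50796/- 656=-12699/164 = - 77.43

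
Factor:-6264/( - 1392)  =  9/2 = 2^ ( - 1 )*3^2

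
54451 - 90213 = -35762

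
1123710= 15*74914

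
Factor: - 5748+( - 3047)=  - 8795 =- 5^1*1759^1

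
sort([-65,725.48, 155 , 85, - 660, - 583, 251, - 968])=[ - 968, -660, - 583, - 65,85, 155,  251,725.48]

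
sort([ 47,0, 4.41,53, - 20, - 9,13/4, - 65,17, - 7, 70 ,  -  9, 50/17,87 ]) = [ - 65, - 20, - 9, - 9, - 7,0, 50/17, 13/4 , 4.41, 17, 47 , 53, 70 , 87] 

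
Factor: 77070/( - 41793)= - 25690/13931 = -  2^1 * 5^1*7^1*367^1*13931^( -1 ) 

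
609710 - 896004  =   - 286294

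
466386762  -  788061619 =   -  321674857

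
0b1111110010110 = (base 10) 8086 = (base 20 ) 1046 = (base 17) 1AGB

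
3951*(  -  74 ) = -292374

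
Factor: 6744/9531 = 2^3 *3^(-2)*281^1*353^(-1) = 2248/3177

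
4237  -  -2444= 6681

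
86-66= 20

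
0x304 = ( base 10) 772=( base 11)642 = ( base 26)13i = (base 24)184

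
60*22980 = 1378800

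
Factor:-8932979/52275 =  - 3^( - 1)*5^(-2 )*11^1 * 17^( - 1)*41^( - 1) * 457^1 * 1777^1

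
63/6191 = 63/6191 = 0.01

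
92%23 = 0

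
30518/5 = 30518/5 = 6103.60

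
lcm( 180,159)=9540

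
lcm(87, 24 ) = 696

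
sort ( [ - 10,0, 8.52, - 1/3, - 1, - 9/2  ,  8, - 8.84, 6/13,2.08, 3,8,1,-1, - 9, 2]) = [ - 10, - 9, - 8.84, - 9/2, - 1, - 1, - 1/3, 0 , 6/13,1,2,2.08, 3, 8, 8 , 8.52 ]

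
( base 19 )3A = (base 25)2H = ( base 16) 43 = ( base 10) 67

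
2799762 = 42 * 66661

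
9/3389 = 9/3389 = 0.00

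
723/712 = 1 + 11/712 = 1.02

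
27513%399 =381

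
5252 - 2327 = 2925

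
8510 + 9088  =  17598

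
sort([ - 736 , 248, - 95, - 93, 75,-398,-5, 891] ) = [  -  736, - 398,-95 , - 93,-5, 75, 248, 891] 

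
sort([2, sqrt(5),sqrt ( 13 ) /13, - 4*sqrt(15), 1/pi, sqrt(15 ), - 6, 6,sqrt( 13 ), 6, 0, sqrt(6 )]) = [-4*sqrt( 15 ),-6,0 , sqrt(13 ) /13, 1/pi,2, sqrt(5), sqrt(6 ), sqrt(13 ) , sqrt( 15), 6, 6] 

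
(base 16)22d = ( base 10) 557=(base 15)272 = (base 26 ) lb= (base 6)2325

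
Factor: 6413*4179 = 26799927= 3^1*7^1*11^2*53^1*199^1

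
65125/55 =13025/11= 1184.09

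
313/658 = 313/658=0.48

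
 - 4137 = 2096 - 6233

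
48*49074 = 2355552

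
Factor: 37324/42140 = 5^( - 1)*7^( - 1)*31^1 = 31/35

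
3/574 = 3/574 = 0.01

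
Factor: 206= 2^1*103^1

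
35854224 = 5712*6277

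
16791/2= 16791/2 = 8395.50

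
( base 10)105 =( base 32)39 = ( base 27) 3o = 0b1101001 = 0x69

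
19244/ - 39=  - 19244/39 = -493.44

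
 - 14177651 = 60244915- 74422566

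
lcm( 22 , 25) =550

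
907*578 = 524246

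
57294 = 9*6366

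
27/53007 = 9/17669=   0.00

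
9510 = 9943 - 433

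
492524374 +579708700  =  1072233074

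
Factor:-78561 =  - 3^2*7^1*29^1* 43^1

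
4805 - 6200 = - 1395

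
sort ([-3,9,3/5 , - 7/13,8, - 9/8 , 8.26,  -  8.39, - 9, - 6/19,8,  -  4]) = [ - 9,  -  8.39, -4,  -  3,  -  9/8,  -  7/13, -6/19 , 3/5,8,8 , 8.26,9 ]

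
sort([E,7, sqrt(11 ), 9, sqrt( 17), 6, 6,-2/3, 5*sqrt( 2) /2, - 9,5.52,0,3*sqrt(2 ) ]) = [ - 9,-2/3, 0 , E, sqrt(11),5*sqrt(2 )/2,  sqrt(17),3*sqrt( 2), 5.52,  6, 6, 7,  9 ] 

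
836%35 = 31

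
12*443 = 5316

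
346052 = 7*49436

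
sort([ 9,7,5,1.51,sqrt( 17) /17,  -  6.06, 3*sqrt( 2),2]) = [ - 6.06,sqrt( 17) /17, 1.51, 2,3*sqrt(2), 5, 7,9 ] 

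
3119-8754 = -5635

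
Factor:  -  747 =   -  3^2 * 83^1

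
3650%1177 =119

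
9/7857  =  1/873 = 0.00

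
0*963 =0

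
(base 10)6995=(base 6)52215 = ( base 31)78k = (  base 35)5OU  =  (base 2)1101101010011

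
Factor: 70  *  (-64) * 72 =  - 2^10*3^2*5^1*7^1 = -322560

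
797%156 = 17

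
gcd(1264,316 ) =316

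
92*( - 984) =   -  90528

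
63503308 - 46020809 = 17482499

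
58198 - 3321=54877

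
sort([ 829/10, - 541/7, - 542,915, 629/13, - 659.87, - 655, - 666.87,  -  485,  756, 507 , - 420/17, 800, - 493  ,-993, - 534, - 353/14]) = [ - 993, - 666.87, - 659.87, - 655, - 542, - 534  , - 493, -485,- 541/7, - 353/14, -420/17, 629/13, 829/10, 507,756, 800, 915]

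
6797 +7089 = 13886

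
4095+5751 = 9846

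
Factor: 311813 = 79^1*3947^1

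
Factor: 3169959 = 3^1*13^1 * 81281^1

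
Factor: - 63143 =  - 233^1*271^1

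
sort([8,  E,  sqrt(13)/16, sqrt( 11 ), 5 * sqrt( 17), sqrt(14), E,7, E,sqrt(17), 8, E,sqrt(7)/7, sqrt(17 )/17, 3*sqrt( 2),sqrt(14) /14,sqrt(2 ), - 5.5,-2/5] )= [ - 5.5, - 2/5,sqrt(13 )/16,  sqrt( 17) /17, sqrt( 14 )/14, sqrt(7) /7,sqrt(2),E,E,E, E, sqrt(11 ), sqrt(14),sqrt(17 ),  3*sqrt( 2 ),  7, 8, 8, 5*sqrt(17)]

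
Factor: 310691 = 97^1*3203^1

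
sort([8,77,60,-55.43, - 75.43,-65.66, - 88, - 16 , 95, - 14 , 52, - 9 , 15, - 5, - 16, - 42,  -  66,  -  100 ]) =[ - 100, -88, - 75.43, -66, - 65.66, - 55.43, - 42, - 16, - 16 , - 14,-9,-5, 8 , 15, 52,  60,77, 95 ]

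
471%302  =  169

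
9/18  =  1/2  =  0.50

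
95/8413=95/8413 = 0.01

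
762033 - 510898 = 251135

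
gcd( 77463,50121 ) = 9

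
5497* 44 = 241868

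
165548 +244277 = 409825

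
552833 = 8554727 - 8001894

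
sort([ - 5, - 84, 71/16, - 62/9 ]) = [ - 84,- 62/9, - 5  ,  71/16] 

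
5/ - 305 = -1/61 = -0.02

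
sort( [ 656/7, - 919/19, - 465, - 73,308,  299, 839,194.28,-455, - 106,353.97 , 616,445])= [ - 465 , - 455, -106, - 73, -919/19,656/7, 194.28, 299,308,  353.97,445,  616,839]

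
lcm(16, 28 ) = 112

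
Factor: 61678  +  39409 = 7^2*2063^1=101087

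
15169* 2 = 30338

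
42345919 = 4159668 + 38186251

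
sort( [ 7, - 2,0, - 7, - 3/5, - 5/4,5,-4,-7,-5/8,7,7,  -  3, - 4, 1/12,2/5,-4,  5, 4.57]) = [ - 7, -7 , - 4,  -  4, - 4, - 3, - 2, - 5/4, - 5/8, - 3/5,  0,1/12, 2/5 , 4.57,5,  5,7,7,7 ]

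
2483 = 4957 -2474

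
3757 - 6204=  - 2447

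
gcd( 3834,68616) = 18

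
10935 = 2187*5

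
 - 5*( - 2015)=10075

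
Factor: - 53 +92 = 39= 3^1*13^1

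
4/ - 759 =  - 1 + 755/759=- 0.01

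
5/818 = 5/818= 0.01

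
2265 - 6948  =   - 4683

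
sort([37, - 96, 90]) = [  -  96,37, 90] 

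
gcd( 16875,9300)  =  75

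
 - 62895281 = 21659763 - 84555044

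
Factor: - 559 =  - 13^1*43^1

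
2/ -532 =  - 1/266  =  -0.00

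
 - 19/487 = - 19/487= -0.04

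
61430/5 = 12286 = 12286.00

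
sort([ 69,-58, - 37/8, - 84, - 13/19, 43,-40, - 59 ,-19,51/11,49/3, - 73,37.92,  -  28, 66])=[ - 84 ,-73,- 59,-58 , - 40, - 28, - 19 , - 37/8, - 13/19, 51/11, 49/3,  37.92,43, 66,69] 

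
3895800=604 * 6450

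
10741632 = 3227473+7514159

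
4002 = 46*87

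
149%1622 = 149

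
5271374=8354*631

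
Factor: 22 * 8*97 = 2^4*11^1*97^1 = 17072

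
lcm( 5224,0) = 0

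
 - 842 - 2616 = -3458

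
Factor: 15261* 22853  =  3^1*5087^1*22853^1 = 348759633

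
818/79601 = 818/79601 = 0.01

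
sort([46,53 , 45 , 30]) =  [30, 45,  46,53]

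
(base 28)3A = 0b1011110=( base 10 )94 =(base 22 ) 46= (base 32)2u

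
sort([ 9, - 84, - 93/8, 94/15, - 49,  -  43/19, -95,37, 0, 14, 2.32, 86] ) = [ - 95, - 84,-49,-93/8, - 43/19, 0,2.32, 94/15, 9, 14,37, 86] 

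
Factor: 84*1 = 84=2^2 * 3^1* 7^1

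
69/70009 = 69/70009 = 0.00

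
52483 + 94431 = 146914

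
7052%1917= 1301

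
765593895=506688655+258905240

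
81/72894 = 27/24298 = 0.00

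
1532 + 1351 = 2883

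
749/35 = 21 +2/5 = 21.40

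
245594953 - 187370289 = 58224664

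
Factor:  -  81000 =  - 2^3*3^4*5^3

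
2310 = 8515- 6205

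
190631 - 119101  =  71530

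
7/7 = 1 = 1.00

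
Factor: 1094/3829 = 2/7= 2^1*7^( - 1 ) 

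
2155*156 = 336180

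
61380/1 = 61380 = 61380.00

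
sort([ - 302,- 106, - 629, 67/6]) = [-629,-302, - 106,67/6]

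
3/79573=3/79573 =0.00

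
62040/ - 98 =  - 634+ 46/49 = - 633.06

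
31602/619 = 31602/619 = 51.05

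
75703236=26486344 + 49216892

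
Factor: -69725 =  - 5^2*2789^1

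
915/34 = 915/34 = 26.91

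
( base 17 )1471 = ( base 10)6189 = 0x182d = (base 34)5c1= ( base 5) 144224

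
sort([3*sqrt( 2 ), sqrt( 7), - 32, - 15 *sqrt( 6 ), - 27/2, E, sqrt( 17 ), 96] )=[ - 15*sqrt( 6), - 32, - 27/2, sqrt( 7),E, sqrt ( 17),  3*sqrt( 2), 96] 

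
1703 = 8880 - 7177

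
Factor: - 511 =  - 7^1*73^1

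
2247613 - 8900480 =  - 6652867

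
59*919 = 54221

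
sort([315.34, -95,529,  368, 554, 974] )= [ - 95 , 315.34, 368,529,  554, 974]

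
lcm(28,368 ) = 2576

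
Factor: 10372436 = 2^2*59^1*43951^1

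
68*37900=2577200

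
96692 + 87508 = 184200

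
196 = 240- 44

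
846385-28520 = 817865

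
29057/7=4151 = 4151.00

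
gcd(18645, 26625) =15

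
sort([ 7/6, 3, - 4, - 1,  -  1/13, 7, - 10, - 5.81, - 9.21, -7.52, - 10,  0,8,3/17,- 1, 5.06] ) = [ - 10, - 10,  -  9.21, - 7.52,-5.81,-4,- 1, -1, - 1/13,0,3/17, 7/6,3,5.06,7,8]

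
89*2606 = 231934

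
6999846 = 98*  71427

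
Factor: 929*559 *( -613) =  - 318337643  =  -13^1 * 43^1*613^1*929^1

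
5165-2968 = 2197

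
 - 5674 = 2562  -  8236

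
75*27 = 2025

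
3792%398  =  210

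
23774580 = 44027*540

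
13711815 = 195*70317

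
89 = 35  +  54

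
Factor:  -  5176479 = - 3^1 * 7^1*11^1*22409^1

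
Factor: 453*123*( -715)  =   - 39839085 = - 3^2*5^1 *11^1*13^1*41^1*151^1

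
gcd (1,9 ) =1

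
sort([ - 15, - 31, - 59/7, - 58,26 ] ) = [ - 58, - 31, - 15,  -  59/7,26] 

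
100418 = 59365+41053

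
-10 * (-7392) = 73920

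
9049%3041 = 2967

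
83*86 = 7138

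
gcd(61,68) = 1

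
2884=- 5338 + 8222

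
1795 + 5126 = 6921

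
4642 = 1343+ 3299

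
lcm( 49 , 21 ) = 147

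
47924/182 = 23962/91 = 263.32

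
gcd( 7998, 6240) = 6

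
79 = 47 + 32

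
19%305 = 19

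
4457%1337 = 446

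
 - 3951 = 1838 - 5789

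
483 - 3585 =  - 3102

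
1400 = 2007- 607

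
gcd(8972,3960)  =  4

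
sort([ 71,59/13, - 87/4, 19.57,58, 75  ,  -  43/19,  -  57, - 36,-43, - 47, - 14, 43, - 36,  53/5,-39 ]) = [ - 57,  -  47 , - 43, - 39,  -  36, - 36,-87/4 , - 14, - 43/19, 59/13, 53/5, 19.57, 43, 58, 71,  75]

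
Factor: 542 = 2^1*271^1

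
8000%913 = 696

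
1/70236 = 1/70236 = 0.00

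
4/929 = 4/929 = 0.00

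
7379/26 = 283+21/26 = 283.81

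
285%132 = 21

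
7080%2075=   855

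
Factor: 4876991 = 7^1*41^1*16993^1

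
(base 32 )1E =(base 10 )46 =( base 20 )26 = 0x2E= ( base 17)2c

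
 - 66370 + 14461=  - 51909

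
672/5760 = 7/60 = 0.12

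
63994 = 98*653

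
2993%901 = 290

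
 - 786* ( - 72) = 56592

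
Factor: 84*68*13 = 2^4*3^1*7^1*13^1*17^1 = 74256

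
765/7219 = 765/7219 = 0.11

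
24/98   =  12/49  =  0.24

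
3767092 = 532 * 7081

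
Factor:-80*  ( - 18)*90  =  129600 =2^6*3^4*5^2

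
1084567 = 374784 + 709783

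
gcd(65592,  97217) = 1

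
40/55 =8/11 = 0.73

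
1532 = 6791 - 5259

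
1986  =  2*993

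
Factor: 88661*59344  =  5261498384=2^4*3709^1*88661^1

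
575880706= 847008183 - 271127477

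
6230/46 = 135 + 10/23 = 135.43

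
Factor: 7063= 7^1*1009^1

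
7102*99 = 703098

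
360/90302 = 180/45151 = 0.00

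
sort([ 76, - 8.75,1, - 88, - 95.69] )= [ - 95.69, - 88,  -  8.75,1,76 ]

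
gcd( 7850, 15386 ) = 314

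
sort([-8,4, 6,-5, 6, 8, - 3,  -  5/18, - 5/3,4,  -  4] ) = [ - 8,-5,-4 , - 3, - 5/3, - 5/18,4, 4, 6, 6, 8] 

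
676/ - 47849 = - 1 + 47173/47849 = -0.01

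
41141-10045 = 31096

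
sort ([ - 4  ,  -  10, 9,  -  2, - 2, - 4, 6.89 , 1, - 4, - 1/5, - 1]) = [ - 10, - 4, - 4,-4 ,-2, - 2 , - 1,  -  1/5, 1,6.89, 9 ]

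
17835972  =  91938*194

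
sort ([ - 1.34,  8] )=[ - 1.34,8] 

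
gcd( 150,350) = 50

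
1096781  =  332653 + 764128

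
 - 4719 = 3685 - 8404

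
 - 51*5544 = -282744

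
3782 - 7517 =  - 3735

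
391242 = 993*394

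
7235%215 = 140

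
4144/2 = 2072 = 2072.00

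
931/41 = 931/41 = 22.71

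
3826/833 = 4 + 494/833=4.59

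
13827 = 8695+5132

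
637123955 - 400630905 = 236493050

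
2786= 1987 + 799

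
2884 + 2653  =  5537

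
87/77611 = 87/77611= 0.00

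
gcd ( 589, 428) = 1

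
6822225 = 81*84225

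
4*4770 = 19080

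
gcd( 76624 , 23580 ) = 4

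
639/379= 1+260/379 = 1.69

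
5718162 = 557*10266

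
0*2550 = 0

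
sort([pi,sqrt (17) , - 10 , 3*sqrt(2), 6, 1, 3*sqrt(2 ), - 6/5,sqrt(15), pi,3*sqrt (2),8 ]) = [  -  10,  -  6/5 , 1, pi, pi, sqrt ( 15), sqrt (17), 3 * sqrt(2 ),  3*sqrt ( 2 ), 3*sqrt(2),6, 8] 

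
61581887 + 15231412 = 76813299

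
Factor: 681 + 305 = 986  =  2^1*17^1*29^1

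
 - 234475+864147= 629672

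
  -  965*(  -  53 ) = 51145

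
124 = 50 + 74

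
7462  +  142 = 7604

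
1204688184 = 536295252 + 668392932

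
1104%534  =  36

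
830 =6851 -6021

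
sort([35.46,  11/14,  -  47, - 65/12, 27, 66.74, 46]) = [ - 47, - 65/12,11/14,  27, 35.46,46,66.74 ] 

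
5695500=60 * 94925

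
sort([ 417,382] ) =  [ 382, 417] 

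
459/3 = 153 =153.00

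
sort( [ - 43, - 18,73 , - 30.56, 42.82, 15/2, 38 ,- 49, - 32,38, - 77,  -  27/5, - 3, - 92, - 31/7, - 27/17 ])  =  [ - 92,  -  77, - 49, -43, - 32, - 30.56 , - 18, - 27/5, - 31/7, - 3 , - 27/17,15/2,38,38,42.82,73 ]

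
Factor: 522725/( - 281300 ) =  - 2^ ( - 2) *7^1*97^(  -  1 )*103^1 = - 721/388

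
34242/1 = 34242 =34242.00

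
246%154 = 92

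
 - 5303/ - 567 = 5303/567=9.35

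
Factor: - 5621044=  - 2^2*11^1 *13^1*31^1*317^1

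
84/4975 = 84/4975 = 0.02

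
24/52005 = 8/17335 = 0.00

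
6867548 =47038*146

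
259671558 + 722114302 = 981785860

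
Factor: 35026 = 2^1*83^1 * 211^1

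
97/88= 1+9/88 = 1.10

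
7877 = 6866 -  -1011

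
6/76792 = 3/38396 =0.00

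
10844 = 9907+937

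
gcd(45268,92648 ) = 4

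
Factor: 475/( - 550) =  - 2^( - 1 )*11^( - 1)*19^1 = - 19/22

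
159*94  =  14946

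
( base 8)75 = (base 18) 37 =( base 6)141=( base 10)61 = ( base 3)2021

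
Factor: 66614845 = 5^1*11^1*1211179^1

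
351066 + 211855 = 562921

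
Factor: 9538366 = 2^1*659^1*7237^1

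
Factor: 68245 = 5^1 * 13649^1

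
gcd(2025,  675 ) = 675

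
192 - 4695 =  - 4503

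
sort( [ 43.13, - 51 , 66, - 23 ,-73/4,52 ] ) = [ - 51, - 23, - 73/4,43.13,52, 66]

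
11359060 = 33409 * 340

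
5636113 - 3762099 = 1874014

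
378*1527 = 577206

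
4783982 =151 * 31682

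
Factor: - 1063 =  -  1063^1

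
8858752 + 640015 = 9498767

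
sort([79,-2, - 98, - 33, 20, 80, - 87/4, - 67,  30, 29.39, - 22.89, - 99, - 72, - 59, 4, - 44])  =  [ - 99, - 98, - 72, - 67, - 59,-44,-33,-22.89, - 87/4, - 2,4,20, 29.39,  30, 79, 80]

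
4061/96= 42 + 29/96 = 42.30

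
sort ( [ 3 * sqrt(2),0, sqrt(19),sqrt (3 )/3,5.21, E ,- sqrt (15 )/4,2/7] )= [ -sqrt(15)/4,0,2/7,  sqrt(3)/3 , E, 3*sqrt ( 2),sqrt(19), 5.21]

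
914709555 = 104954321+809755234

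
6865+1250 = 8115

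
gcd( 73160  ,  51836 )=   4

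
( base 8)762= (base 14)278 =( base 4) 13302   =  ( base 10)498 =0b111110010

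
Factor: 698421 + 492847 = 1191268 = 2^2 * 13^1*31^1*739^1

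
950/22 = 43 + 2/11  =  43.18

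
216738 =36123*6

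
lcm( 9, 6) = 18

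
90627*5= 453135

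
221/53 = 4 + 9/53 = 4.17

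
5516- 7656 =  - 2140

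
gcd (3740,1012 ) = 44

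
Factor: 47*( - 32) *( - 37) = 2^5*37^1* 47^1 =55648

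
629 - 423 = 206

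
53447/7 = 53447/7 = 7635.29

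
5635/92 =245/4 = 61.25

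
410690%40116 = 9530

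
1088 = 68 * 16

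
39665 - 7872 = 31793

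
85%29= 27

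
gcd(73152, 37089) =9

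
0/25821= 0=0.00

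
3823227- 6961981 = -3138754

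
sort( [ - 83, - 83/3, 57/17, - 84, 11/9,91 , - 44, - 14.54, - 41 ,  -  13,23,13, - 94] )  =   [  -  94 , -84, - 83,-44, - 41, - 83/3,-14.54, - 13,11/9 , 57/17,13,23 , 91 ] 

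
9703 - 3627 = 6076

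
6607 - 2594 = 4013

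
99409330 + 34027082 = 133436412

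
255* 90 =22950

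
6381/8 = 6381/8  =  797.62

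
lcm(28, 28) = 28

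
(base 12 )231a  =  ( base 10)3910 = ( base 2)111101000110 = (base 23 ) 790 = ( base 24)6IM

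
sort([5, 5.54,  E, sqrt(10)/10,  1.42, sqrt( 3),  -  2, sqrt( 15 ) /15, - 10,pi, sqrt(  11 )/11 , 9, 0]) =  [ - 10, - 2,0 , sqrt( 15) /15, sqrt(11)/11 , sqrt(10)/10, 1.42,sqrt( 3), E,pi, 5, 5.54,9] 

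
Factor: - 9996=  - 2^2 * 3^1*7^2*17^1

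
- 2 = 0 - 2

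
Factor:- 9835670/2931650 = - 983567/293165=- 5^( - 1 )*13^1*17^( - 1) * 3449^( - 1 ) * 75659^1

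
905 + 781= 1686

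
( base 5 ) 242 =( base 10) 72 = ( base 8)110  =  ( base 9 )80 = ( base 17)44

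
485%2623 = 485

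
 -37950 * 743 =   -  28196850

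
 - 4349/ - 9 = 483+2/9 = 483.22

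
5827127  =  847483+4979644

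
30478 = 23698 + 6780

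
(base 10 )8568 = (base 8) 20570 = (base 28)aq0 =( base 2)10000101111000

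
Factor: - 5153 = - 5153^1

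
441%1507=441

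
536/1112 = 67/139 = 0.48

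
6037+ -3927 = 2110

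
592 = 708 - 116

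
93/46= 93/46 =2.02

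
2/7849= 2/7849=0.00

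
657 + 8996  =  9653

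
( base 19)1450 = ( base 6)102514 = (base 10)8398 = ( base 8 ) 20316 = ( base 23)fk3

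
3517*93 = 327081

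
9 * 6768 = 60912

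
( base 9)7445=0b1010101011100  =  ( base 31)5lc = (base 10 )5468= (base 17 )11fb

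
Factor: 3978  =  2^1*3^2*13^1*17^1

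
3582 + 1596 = 5178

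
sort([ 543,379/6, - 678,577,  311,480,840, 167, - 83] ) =[ - 678,-83 , 379/6, 167,311, 480 , 543,577 , 840]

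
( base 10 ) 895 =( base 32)RV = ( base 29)11p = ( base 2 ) 1101111111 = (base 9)1204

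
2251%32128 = 2251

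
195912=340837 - 144925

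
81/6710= 81/6710=0.01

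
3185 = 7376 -4191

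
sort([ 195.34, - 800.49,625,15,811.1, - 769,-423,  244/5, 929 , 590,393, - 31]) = [ - 800.49, - 769, - 423,-31, 15,244/5 , 195.34 , 393, 590, 625 , 811.1,929 ]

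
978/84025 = 978/84025 =0.01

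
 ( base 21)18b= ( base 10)620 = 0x26c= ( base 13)389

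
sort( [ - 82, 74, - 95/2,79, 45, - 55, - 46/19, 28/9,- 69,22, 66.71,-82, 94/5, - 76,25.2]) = [-82, - 82, -76, - 69, - 55, - 95/2  , - 46/19,28/9, 94/5, 22, 25.2, 45, 66.71,74, 79] 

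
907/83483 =907/83483 = 0.01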